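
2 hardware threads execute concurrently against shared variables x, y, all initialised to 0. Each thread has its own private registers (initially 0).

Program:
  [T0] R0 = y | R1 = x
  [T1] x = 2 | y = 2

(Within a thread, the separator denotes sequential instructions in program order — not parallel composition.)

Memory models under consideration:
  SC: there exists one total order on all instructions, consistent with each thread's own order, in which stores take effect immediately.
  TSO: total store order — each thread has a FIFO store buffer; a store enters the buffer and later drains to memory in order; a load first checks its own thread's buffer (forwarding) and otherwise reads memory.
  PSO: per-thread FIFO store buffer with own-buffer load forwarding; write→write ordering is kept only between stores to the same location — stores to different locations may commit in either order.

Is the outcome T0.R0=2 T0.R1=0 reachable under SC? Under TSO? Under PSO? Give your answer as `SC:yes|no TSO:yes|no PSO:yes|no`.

outcome vector order: (T0.R0,T0.R1)
SC (3): (0,0), (0,2), (2,2)
TSO (3): (0,0), (0,2), (2,2)
PSO (4): (0,0), (0,2), (2,0), (2,2)
target (2,0) ∈ {PSO}

SC:no TSO:no PSO:yes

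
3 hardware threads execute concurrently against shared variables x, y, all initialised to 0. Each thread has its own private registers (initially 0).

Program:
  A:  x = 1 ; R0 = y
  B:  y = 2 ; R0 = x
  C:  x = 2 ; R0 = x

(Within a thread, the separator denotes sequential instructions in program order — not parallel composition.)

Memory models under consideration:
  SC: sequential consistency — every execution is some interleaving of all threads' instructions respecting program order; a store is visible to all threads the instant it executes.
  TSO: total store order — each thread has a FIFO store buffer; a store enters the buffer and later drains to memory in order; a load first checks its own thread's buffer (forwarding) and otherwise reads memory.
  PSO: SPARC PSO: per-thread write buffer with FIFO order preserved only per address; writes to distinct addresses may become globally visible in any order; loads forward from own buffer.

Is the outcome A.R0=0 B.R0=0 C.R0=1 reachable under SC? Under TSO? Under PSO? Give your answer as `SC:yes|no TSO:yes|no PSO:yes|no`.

outcome vector order: (A.R0,B.R0,C.R0)
[SC] allowed = {<0 1 1>; <0 1 2>; <0 2 2>; <2 0 1>; <2 0 2>; <2 1 1>; <2 1 2>; <2 2 1>; <2 2 2>}
[TSO] allowed = {<0 0 1>; <0 0 2>; <0 1 1>; <0 1 2>; <0 2 1>; <0 2 2>; <2 0 1>; <2 0 2>; <2 1 1>; <2 1 2>; <2 2 1>; <2 2 2>}
[PSO] allowed = {<0 0 1>; <0 0 2>; <0 1 1>; <0 1 2>; <0 2 1>; <0 2 2>; <2 0 1>; <2 0 2>; <2 1 1>; <2 1 2>; <2 2 1>; <2 2 2>}
target <0 0 1> ∈ {TSO,PSO}

SC:no TSO:yes PSO:yes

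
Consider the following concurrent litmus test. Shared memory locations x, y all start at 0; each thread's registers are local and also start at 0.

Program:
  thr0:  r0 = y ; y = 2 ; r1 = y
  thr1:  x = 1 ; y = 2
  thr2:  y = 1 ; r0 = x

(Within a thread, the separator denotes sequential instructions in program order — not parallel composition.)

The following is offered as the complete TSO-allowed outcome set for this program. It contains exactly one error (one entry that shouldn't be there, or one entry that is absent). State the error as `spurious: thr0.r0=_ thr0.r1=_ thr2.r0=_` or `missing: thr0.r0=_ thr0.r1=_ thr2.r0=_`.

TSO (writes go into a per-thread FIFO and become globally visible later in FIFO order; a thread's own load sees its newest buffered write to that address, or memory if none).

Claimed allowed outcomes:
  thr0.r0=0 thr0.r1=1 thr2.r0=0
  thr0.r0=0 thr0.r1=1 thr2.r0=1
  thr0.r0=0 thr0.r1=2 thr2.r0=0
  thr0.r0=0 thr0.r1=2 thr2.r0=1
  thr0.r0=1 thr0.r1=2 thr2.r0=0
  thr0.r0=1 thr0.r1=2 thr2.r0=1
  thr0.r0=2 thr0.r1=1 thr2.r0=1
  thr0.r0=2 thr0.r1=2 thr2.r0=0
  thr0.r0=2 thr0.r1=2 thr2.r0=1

outcome vector order: (thr0.r0,thr0.r1,thr2.r0)
TSO: 10 outcomes — {(0,1,0) (0,1,1) (0,2,0) (0,2,1) (1,2,0) (1,2,1) (2,1,0) (2,1,1) (2,2,0) (2,2,1)}
TSO∖claimed = {(2,1,0)}

missing: thr0.r0=2 thr0.r1=1 thr2.r0=0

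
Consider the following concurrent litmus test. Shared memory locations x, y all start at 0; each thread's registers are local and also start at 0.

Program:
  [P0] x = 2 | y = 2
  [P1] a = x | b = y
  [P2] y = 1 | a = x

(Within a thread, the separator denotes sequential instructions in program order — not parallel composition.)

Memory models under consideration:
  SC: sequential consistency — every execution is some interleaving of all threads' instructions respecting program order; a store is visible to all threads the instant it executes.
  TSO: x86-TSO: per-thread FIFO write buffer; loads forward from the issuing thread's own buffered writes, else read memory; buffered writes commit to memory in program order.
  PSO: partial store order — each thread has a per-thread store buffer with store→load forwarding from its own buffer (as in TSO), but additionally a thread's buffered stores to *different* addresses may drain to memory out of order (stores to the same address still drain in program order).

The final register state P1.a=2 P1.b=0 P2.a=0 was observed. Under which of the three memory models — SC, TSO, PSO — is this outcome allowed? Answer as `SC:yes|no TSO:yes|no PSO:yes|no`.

SC:no TSO:yes PSO:yes

outcome vector order: (P1.a,P1.b,P2.a)
under SC → 0/0/0, 0/0/2, 0/1/0, 0/1/2, 0/2/0, 0/2/2, 2/0/2, 2/1/0, 2/1/2, 2/2/0, 2/2/2
under TSO → 0/0/0, 0/0/2, 0/1/0, 0/1/2, 0/2/0, 0/2/2, 2/0/0, 2/0/2, 2/1/0, 2/1/2, 2/2/0, 2/2/2
under PSO → 0/0/0, 0/0/2, 0/1/0, 0/1/2, 0/2/0, 0/2/2, 2/0/0, 2/0/2, 2/1/0, 2/1/2, 2/2/0, 2/2/2
target 2/0/0 ∈ {TSO,PSO}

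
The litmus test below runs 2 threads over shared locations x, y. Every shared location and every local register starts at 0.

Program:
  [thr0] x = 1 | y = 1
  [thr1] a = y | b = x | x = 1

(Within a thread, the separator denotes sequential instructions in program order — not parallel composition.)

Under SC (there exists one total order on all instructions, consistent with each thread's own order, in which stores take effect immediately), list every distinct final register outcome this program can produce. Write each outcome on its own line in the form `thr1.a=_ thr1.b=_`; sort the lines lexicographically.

thr1.a=0 thr1.b=0
thr1.a=0 thr1.b=1
thr1.a=1 thr1.b=1

outcome vector order: (thr1.a,thr1.b)
|SC outcomes| = 3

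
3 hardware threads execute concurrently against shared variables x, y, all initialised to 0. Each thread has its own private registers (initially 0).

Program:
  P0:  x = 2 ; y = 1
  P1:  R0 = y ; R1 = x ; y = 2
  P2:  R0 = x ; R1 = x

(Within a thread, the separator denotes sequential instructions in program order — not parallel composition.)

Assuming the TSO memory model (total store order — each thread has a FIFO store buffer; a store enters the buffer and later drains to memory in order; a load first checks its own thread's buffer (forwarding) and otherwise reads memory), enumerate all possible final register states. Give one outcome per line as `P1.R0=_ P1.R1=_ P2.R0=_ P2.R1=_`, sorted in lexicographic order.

outcome vector order: (P1.R0,P1.R1,P2.R0,P2.R1)
|TSO outcomes| = 9

P1.R0=0 P1.R1=0 P2.R0=0 P2.R1=0
P1.R0=0 P1.R1=0 P2.R0=0 P2.R1=2
P1.R0=0 P1.R1=0 P2.R0=2 P2.R1=2
P1.R0=0 P1.R1=2 P2.R0=0 P2.R1=0
P1.R0=0 P1.R1=2 P2.R0=0 P2.R1=2
P1.R0=0 P1.R1=2 P2.R0=2 P2.R1=2
P1.R0=1 P1.R1=2 P2.R0=0 P2.R1=0
P1.R0=1 P1.R1=2 P2.R0=0 P2.R1=2
P1.R0=1 P1.R1=2 P2.R0=2 P2.R1=2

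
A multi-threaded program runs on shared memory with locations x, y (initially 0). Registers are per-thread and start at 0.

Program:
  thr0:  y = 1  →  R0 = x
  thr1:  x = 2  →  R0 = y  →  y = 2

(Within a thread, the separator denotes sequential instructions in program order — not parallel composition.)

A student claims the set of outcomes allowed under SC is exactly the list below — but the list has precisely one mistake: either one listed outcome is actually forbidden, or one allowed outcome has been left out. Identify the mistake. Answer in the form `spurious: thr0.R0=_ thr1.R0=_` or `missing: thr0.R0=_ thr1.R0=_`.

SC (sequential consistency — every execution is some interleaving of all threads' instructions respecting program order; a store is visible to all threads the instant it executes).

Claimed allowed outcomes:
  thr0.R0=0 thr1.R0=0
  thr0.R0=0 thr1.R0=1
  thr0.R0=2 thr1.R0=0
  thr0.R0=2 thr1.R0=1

spurious: thr0.R0=0 thr1.R0=0

outcome vector order: (thr0.R0,thr1.R0)
under SC → 01, 20, 21
claimed∖SC = {00}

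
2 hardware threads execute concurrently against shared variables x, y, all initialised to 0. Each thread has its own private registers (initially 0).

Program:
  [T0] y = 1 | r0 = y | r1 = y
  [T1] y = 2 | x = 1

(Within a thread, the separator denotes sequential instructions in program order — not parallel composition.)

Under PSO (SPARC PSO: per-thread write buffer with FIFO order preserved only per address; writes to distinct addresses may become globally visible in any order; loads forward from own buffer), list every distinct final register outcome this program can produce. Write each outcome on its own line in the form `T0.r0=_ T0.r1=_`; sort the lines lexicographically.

outcome vector order: (T0.r0,T0.r1)
|PSO outcomes| = 3

T0.r0=1 T0.r1=1
T0.r0=1 T0.r1=2
T0.r0=2 T0.r1=2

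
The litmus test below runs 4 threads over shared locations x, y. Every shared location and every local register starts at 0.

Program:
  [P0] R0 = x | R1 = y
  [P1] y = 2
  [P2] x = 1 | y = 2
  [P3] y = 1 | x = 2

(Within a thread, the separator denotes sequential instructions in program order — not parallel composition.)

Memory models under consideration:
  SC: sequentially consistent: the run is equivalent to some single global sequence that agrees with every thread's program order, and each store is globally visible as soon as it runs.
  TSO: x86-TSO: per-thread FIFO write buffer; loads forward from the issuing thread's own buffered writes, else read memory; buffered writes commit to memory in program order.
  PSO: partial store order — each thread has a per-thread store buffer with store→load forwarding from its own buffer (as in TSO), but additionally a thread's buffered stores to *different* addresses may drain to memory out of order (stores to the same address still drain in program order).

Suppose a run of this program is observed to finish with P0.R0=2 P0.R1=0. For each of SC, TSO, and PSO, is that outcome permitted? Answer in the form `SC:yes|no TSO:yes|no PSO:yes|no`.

SC:no TSO:no PSO:yes

outcome vector order: (P0.R0,P0.R1)
SC: 8 outcomes — {(0,0) (0,1) (0,2) (1,0) (1,1) (1,2) (2,1) (2,2)}
TSO: 8 outcomes — {(0,0) (0,1) (0,2) (1,0) (1,1) (1,2) (2,1) (2,2)}
PSO: 9 outcomes — {(0,0) (0,1) (0,2) (1,0) (1,1) (1,2) (2,0) (2,1) (2,2)}
target (2,0) ∈ {PSO}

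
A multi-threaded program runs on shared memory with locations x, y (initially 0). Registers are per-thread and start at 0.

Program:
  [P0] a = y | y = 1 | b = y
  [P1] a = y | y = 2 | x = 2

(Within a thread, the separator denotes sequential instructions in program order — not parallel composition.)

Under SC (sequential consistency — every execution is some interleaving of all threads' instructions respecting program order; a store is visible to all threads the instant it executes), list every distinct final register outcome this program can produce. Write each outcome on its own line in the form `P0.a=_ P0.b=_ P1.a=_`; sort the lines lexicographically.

P0.a=0 P0.b=1 P1.a=0
P0.a=0 P0.b=1 P1.a=1
P0.a=0 P0.b=2 P1.a=0
P0.a=0 P0.b=2 P1.a=1
P0.a=2 P0.b=1 P1.a=0

outcome vector order: (P0.a,P0.b,P1.a)
|SC outcomes| = 5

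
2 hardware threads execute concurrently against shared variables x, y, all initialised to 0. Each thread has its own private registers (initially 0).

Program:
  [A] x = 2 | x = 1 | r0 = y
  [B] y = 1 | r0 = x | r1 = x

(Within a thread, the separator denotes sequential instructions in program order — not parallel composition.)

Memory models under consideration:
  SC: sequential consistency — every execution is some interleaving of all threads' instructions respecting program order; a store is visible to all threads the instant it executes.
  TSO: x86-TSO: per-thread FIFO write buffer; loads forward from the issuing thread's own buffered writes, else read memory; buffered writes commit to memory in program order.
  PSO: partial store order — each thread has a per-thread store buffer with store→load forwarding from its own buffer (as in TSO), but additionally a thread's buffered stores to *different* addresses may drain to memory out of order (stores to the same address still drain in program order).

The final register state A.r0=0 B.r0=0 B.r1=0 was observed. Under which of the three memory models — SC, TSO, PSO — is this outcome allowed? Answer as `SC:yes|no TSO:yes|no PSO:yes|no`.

outcome vector order: (A.r0,B.r0,B.r1)
SC: 7 outcomes — {(0,1,1) (1,0,0) (1,0,1) (1,0,2) (1,1,1) (1,2,1) (1,2,2)}
TSO: 12 outcomes — {(0,0,0) (0,0,1) (0,0,2) (0,1,1) (0,2,1) (0,2,2) (1,0,0) (1,0,1) (1,0,2) (1,1,1) (1,2,1) (1,2,2)}
PSO: 12 outcomes — {(0,0,0) (0,0,1) (0,0,2) (0,1,1) (0,2,1) (0,2,2) (1,0,0) (1,0,1) (1,0,2) (1,1,1) (1,2,1) (1,2,2)}
target (0,0,0) ∈ {TSO,PSO}

SC:no TSO:yes PSO:yes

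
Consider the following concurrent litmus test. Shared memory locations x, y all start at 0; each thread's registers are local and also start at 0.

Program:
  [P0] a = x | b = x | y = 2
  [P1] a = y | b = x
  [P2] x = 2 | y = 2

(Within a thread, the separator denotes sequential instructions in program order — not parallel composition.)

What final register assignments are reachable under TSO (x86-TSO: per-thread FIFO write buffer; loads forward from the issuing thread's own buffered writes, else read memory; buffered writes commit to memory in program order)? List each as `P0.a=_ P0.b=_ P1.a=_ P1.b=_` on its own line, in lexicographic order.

P0.a=0 P0.b=0 P1.a=0 P1.b=0
P0.a=0 P0.b=0 P1.a=0 P1.b=2
P0.a=0 P0.b=0 P1.a=2 P1.b=0
P0.a=0 P0.b=0 P1.a=2 P1.b=2
P0.a=0 P0.b=2 P1.a=0 P1.b=0
P0.a=0 P0.b=2 P1.a=0 P1.b=2
P0.a=0 P0.b=2 P1.a=2 P1.b=2
P0.a=2 P0.b=2 P1.a=0 P1.b=0
P0.a=2 P0.b=2 P1.a=0 P1.b=2
P0.a=2 P0.b=2 P1.a=2 P1.b=2

outcome vector order: (P0.a,P0.b,P1.a,P1.b)
|TSO outcomes| = 10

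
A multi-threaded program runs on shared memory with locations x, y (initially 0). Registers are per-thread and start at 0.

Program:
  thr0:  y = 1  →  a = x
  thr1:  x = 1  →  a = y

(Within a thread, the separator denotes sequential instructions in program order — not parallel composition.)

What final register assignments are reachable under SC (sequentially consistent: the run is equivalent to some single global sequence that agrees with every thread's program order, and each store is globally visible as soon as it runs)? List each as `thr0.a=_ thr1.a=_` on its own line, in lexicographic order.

outcome vector order: (thr0.a,thr1.a)
|SC outcomes| = 3

thr0.a=0 thr1.a=1
thr0.a=1 thr1.a=0
thr0.a=1 thr1.a=1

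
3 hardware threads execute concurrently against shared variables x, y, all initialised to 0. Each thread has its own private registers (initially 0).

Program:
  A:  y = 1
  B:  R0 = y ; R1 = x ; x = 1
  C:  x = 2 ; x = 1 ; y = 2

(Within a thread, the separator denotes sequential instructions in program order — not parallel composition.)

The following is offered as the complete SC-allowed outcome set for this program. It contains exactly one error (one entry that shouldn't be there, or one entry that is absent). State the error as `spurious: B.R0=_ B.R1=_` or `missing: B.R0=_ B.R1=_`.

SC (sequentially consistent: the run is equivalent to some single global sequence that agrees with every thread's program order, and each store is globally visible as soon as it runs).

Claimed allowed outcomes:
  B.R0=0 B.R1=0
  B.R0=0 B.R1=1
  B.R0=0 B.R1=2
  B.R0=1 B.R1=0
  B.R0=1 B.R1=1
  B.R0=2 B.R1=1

outcome vector order: (B.R0,B.R1)
SC: 7 outcomes — {<0 0>, <0 1>, <0 2>, <1 0>, <1 1>, <1 2>, <2 1>}
SC∖claimed = {<1 2>}

missing: B.R0=1 B.R1=2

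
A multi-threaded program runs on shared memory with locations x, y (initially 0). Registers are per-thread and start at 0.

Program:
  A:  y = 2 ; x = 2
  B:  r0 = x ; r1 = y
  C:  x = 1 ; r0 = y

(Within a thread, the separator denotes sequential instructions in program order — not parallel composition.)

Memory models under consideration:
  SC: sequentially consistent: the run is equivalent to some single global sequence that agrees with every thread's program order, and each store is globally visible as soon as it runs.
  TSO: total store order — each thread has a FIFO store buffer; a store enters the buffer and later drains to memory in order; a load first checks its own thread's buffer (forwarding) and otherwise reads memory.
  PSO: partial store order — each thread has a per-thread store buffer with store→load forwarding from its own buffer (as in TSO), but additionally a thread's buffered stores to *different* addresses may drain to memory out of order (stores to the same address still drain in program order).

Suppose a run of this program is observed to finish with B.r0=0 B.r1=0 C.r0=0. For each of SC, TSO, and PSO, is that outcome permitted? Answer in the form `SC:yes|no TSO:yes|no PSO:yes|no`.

SC:yes TSO:yes PSO:yes

outcome vector order: (B.r0,B.r1,C.r0)
under SC → <0 0 0> <0 0 2> <0 2 0> <0 2 2> <1 0 0> <1 0 2> <1 2 0> <1 2 2> <2 2 0> <2 2 2>
under TSO → <0 0 0> <0 0 2> <0 2 0> <0 2 2> <1 0 0> <1 0 2> <1 2 0> <1 2 2> <2 2 0> <2 2 2>
under PSO → <0 0 0> <0 0 2> <0 2 0> <0 2 2> <1 0 0> <1 0 2> <1 2 0> <1 2 2> <2 0 0> <2 0 2> <2 2 0> <2 2 2>
target <0 0 0> ∈ {SC,TSO,PSO}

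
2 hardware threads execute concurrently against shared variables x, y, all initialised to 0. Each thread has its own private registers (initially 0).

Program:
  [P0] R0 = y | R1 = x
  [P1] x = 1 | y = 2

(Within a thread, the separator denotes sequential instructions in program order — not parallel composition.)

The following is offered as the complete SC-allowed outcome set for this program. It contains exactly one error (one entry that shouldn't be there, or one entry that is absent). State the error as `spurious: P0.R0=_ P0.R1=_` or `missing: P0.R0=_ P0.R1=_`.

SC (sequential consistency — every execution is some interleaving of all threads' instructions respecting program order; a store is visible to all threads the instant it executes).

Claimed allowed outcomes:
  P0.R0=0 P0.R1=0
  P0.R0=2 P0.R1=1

missing: P0.R0=0 P0.R1=1

outcome vector order: (P0.R0,P0.R1)
under SC → (0,0); (0,1); (2,1)
SC∖claimed = {(0,1)}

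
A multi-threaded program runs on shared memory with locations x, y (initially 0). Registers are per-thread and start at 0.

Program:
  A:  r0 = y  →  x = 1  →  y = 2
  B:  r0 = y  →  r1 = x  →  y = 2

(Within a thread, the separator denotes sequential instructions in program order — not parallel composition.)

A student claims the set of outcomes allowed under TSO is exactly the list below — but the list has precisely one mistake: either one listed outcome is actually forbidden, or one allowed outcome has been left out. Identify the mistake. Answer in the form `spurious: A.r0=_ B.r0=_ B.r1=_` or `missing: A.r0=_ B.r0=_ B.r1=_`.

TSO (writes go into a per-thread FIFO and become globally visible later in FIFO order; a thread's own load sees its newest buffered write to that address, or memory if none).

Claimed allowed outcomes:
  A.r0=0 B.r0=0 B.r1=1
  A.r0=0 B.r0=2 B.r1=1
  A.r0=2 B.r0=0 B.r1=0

outcome vector order: (A.r0,B.r0,B.r1)
under TSO → 0/0/0 0/0/1 0/2/1 2/0/0
TSO∖claimed = {0/0/0}

missing: A.r0=0 B.r0=0 B.r1=0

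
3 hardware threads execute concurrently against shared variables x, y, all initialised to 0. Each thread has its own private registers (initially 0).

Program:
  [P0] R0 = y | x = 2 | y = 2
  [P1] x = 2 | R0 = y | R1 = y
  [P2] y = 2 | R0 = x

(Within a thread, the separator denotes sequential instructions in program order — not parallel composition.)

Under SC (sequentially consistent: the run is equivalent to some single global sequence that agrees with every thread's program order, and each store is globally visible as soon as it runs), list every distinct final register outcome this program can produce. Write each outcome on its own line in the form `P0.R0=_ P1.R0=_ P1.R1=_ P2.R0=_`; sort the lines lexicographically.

P0.R0=0 P1.R0=0 P1.R1=0 P2.R0=2
P0.R0=0 P1.R0=0 P1.R1=2 P2.R0=2
P0.R0=0 P1.R0=2 P1.R1=2 P2.R0=0
P0.R0=0 P1.R0=2 P1.R1=2 P2.R0=2
P0.R0=2 P1.R0=0 P1.R1=0 P2.R0=2
P0.R0=2 P1.R0=0 P1.R1=2 P2.R0=2
P0.R0=2 P1.R0=2 P1.R1=2 P2.R0=0
P0.R0=2 P1.R0=2 P1.R1=2 P2.R0=2

outcome vector order: (P0.R0,P1.R0,P1.R1,P2.R0)
|SC outcomes| = 8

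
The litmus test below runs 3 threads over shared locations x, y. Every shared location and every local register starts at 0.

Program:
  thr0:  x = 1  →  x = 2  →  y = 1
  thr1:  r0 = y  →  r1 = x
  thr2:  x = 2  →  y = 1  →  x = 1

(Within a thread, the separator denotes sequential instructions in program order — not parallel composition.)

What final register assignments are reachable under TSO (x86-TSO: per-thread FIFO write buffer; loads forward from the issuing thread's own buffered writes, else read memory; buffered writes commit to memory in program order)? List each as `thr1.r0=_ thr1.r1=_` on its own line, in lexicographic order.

outcome vector order: (thr1.r0,thr1.r1)
|TSO outcomes| = 5

thr1.r0=0 thr1.r1=0
thr1.r0=0 thr1.r1=1
thr1.r0=0 thr1.r1=2
thr1.r0=1 thr1.r1=1
thr1.r0=1 thr1.r1=2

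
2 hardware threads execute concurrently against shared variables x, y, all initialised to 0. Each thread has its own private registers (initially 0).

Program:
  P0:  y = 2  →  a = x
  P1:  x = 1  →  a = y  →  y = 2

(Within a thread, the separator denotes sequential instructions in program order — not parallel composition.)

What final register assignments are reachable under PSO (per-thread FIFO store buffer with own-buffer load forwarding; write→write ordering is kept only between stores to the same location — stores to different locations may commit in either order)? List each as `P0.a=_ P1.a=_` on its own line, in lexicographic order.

P0.a=0 P1.a=0
P0.a=0 P1.a=2
P0.a=1 P1.a=0
P0.a=1 P1.a=2

outcome vector order: (P0.a,P1.a)
|PSO outcomes| = 4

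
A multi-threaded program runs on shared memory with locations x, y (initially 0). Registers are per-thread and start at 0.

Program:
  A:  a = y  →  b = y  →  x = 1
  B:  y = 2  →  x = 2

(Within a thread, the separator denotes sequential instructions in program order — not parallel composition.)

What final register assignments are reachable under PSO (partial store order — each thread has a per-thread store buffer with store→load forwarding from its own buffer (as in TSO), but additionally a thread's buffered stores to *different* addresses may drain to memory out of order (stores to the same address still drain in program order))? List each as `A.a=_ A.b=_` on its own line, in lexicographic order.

outcome vector order: (A.a,A.b)
|PSO outcomes| = 3

A.a=0 A.b=0
A.a=0 A.b=2
A.a=2 A.b=2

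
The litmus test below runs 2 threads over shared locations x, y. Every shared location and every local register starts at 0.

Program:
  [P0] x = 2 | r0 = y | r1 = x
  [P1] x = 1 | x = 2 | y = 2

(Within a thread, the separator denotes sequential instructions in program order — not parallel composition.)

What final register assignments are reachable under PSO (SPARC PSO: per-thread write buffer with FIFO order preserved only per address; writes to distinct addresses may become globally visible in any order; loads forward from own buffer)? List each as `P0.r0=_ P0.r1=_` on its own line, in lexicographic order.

P0.r0=0 P0.r1=1
P0.r0=0 P0.r1=2
P0.r0=2 P0.r1=1
P0.r0=2 P0.r1=2

outcome vector order: (P0.r0,P0.r1)
|PSO outcomes| = 4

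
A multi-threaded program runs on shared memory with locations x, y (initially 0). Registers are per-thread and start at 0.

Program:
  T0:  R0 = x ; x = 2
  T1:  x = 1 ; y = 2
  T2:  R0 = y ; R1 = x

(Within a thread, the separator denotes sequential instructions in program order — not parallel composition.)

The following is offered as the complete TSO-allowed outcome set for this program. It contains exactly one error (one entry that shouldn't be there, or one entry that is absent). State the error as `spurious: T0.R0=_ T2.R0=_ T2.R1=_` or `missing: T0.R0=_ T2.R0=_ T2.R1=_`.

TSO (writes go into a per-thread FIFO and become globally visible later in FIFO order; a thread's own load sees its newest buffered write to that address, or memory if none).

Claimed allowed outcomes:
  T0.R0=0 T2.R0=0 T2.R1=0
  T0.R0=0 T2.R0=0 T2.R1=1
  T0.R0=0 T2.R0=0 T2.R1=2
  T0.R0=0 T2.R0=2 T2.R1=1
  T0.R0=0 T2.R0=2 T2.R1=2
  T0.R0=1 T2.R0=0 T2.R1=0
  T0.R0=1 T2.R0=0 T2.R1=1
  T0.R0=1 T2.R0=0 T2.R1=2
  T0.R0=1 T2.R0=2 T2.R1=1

missing: T0.R0=1 T2.R0=2 T2.R1=2

outcome vector order: (T0.R0,T2.R0,T2.R1)
TSO (10): (0,0,0); (0,0,1); (0,0,2); (0,2,1); (0,2,2); (1,0,0); (1,0,1); (1,0,2); (1,2,1); (1,2,2)
TSO∖claimed = {(1,2,2)}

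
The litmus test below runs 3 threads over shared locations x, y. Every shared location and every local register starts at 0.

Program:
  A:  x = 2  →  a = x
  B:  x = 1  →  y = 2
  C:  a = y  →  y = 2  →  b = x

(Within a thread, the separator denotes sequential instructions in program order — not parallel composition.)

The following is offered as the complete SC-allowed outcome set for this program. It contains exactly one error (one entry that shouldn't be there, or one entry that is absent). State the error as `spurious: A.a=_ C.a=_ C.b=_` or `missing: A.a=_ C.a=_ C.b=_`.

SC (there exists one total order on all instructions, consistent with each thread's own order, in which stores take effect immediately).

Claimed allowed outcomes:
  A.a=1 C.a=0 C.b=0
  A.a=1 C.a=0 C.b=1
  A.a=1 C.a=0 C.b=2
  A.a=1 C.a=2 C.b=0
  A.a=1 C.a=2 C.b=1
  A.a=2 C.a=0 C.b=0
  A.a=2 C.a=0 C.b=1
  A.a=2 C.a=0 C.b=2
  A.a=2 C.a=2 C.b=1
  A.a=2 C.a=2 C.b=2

spurious: A.a=1 C.a=2 C.b=0

outcome vector order: (A.a,C.a,C.b)
SC: 9 outcomes — {(1,0,0), (1,0,1), (1,0,2), (1,2,1), (2,0,0), (2,0,1), (2,0,2), (2,2,1), (2,2,2)}
claimed∖SC = {(1,2,0)}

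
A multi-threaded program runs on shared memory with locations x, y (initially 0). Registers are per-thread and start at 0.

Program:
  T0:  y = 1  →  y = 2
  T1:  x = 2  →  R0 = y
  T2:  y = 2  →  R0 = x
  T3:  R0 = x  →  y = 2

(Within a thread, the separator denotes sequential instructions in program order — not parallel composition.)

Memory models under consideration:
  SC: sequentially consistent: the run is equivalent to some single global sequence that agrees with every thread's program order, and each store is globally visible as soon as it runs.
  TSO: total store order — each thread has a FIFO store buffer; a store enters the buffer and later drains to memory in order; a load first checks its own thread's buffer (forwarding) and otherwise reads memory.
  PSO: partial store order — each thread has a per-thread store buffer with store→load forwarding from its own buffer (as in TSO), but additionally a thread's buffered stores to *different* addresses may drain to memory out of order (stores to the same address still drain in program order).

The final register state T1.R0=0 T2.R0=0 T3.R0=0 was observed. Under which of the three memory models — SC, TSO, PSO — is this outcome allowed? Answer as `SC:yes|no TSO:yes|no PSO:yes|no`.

SC:no TSO:yes PSO:yes

outcome vector order: (T1.R0,T2.R0,T3.R0)
SC: 10 outcomes — {<0 2 0>; <0 2 2>; <1 0 0>; <1 0 2>; <1 2 0>; <1 2 2>; <2 0 0>; <2 0 2>; <2 2 0>; <2 2 2>}
TSO: 12 outcomes — {<0 0 0>; <0 0 2>; <0 2 0>; <0 2 2>; <1 0 0>; <1 0 2>; <1 2 0>; <1 2 2>; <2 0 0>; <2 0 2>; <2 2 0>; <2 2 2>}
PSO: 12 outcomes — {<0 0 0>; <0 0 2>; <0 2 0>; <0 2 2>; <1 0 0>; <1 0 2>; <1 2 0>; <1 2 2>; <2 0 0>; <2 0 2>; <2 2 0>; <2 2 2>}
target <0 0 0> ∈ {TSO,PSO}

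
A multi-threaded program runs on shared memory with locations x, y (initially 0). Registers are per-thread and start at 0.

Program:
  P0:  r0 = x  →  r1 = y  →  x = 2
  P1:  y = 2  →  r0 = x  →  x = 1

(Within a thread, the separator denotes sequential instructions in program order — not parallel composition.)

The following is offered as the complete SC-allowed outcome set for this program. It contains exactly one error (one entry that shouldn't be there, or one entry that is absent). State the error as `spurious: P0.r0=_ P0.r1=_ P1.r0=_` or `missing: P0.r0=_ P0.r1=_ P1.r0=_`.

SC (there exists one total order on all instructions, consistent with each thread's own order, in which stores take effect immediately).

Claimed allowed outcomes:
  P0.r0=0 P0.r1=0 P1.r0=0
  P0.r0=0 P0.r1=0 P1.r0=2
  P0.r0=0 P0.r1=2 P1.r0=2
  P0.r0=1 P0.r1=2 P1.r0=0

missing: P0.r0=0 P0.r1=2 P1.r0=0

outcome vector order: (P0.r0,P0.r1,P1.r0)
SC: 5 outcomes — {000 002 020 022 120}
SC∖claimed = {020}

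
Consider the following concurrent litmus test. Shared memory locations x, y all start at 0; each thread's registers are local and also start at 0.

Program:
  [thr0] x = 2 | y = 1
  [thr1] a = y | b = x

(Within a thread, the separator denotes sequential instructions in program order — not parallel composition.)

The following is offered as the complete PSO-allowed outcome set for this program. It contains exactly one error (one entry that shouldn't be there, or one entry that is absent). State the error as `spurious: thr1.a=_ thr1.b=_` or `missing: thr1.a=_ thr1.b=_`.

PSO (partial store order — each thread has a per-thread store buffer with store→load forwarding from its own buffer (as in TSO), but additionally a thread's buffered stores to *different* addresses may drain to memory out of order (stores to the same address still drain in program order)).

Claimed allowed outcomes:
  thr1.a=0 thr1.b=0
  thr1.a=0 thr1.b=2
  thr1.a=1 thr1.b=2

outcome vector order: (thr1.a,thr1.b)
[PSO] allowed = {0/0, 0/2, 1/0, 1/2}
PSO∖claimed = {1/0}

missing: thr1.a=1 thr1.b=0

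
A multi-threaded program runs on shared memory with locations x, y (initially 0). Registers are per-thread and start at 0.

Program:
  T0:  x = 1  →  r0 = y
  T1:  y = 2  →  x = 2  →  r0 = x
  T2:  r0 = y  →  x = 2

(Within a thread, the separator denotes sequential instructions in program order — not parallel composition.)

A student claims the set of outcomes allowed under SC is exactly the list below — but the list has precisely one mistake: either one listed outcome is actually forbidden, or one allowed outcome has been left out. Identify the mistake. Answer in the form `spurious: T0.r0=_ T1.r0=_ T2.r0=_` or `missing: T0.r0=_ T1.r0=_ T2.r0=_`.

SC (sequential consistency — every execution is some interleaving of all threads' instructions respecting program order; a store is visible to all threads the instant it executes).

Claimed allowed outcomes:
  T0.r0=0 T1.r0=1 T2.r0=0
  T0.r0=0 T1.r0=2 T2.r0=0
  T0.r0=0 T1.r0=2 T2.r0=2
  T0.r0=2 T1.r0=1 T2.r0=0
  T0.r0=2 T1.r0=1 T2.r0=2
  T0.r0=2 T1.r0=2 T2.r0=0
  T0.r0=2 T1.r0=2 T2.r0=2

outcome vector order: (T0.r0,T1.r0,T2.r0)
SC: 6 outcomes — {020; 022; 210; 212; 220; 222}
claimed∖SC = {010}

spurious: T0.r0=0 T1.r0=1 T2.r0=0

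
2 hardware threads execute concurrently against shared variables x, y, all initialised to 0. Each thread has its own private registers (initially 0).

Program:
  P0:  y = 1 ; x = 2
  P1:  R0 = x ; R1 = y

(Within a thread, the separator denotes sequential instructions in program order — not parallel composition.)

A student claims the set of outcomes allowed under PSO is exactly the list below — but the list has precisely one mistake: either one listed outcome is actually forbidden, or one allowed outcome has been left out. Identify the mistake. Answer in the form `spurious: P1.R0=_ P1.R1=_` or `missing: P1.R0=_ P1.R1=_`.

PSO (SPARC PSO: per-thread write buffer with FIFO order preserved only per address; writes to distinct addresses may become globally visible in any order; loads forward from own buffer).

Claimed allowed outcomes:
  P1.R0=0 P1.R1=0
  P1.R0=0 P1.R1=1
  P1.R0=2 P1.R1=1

outcome vector order: (P1.R0,P1.R1)
under PSO → <0 0>; <0 1>; <2 0>; <2 1>
PSO∖claimed = {<2 0>}

missing: P1.R0=2 P1.R1=0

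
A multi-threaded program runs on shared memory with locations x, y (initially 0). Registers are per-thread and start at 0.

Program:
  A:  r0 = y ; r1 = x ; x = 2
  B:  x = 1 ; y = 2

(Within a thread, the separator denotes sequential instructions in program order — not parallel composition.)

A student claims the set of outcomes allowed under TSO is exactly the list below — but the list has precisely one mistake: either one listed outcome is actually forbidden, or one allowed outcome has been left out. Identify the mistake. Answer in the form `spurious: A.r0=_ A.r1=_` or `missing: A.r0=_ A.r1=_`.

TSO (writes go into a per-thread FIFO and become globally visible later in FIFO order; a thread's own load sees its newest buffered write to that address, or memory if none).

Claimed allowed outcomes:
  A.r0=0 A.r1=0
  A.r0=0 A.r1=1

outcome vector order: (A.r0,A.r1)
under TSO → (0,0) (0,1) (2,1)
TSO∖claimed = {(2,1)}

missing: A.r0=2 A.r1=1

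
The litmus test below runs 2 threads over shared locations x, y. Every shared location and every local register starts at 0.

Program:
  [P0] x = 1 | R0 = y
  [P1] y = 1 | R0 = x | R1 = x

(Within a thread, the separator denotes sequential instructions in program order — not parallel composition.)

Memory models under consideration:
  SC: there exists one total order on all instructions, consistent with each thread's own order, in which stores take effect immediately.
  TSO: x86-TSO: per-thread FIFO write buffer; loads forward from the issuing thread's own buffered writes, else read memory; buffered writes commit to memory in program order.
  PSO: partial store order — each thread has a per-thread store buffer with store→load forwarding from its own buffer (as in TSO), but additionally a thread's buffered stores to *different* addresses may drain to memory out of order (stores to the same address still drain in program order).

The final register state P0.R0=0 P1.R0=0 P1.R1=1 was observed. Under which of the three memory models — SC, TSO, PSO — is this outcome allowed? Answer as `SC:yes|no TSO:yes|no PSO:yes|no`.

SC:no TSO:yes PSO:yes

outcome vector order: (P0.R0,P1.R0,P1.R1)
[SC] allowed = {<0 1 1> <1 0 0> <1 0 1> <1 1 1>}
[TSO] allowed = {<0 0 0> <0 0 1> <0 1 1> <1 0 0> <1 0 1> <1 1 1>}
[PSO] allowed = {<0 0 0> <0 0 1> <0 1 1> <1 0 0> <1 0 1> <1 1 1>}
target <0 0 1> ∈ {TSO,PSO}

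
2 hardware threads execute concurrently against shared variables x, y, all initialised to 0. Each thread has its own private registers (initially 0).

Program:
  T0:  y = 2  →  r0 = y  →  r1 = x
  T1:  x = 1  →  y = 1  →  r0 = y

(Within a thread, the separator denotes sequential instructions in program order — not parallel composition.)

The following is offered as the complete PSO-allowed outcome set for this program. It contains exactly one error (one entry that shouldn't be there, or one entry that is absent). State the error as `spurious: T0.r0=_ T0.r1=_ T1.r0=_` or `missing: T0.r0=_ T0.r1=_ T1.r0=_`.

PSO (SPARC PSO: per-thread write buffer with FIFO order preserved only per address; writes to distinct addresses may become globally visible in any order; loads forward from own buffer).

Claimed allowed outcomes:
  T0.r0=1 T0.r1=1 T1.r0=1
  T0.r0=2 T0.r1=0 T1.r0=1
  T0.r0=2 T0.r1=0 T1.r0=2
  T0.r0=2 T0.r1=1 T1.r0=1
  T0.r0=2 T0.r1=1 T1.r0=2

missing: T0.r0=1 T0.r1=0 T1.r0=1

outcome vector order: (T0.r0,T0.r1,T1.r0)
PSO (6): <1 0 1>, <1 1 1>, <2 0 1>, <2 0 2>, <2 1 1>, <2 1 2>
PSO∖claimed = {<1 0 1>}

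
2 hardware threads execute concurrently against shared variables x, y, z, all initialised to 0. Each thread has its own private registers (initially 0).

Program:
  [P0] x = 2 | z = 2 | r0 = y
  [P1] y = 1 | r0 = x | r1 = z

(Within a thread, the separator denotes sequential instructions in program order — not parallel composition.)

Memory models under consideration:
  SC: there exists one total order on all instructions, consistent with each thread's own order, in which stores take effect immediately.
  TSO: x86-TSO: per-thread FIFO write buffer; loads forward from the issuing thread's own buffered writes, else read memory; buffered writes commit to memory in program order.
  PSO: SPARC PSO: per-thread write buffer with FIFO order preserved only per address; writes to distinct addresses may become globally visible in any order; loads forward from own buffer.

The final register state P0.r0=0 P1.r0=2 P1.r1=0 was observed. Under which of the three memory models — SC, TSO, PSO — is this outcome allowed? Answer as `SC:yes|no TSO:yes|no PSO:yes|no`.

SC:no TSO:yes PSO:yes

outcome vector order: (P0.r0,P1.r0,P1.r1)
under SC → 0/2/2 1/0/0 1/0/2 1/2/0 1/2/2
under TSO → 0/0/0 0/0/2 0/2/0 0/2/2 1/0/0 1/0/2 1/2/0 1/2/2
under PSO → 0/0/0 0/0/2 0/2/0 0/2/2 1/0/0 1/0/2 1/2/0 1/2/2
target 0/2/0 ∈ {TSO,PSO}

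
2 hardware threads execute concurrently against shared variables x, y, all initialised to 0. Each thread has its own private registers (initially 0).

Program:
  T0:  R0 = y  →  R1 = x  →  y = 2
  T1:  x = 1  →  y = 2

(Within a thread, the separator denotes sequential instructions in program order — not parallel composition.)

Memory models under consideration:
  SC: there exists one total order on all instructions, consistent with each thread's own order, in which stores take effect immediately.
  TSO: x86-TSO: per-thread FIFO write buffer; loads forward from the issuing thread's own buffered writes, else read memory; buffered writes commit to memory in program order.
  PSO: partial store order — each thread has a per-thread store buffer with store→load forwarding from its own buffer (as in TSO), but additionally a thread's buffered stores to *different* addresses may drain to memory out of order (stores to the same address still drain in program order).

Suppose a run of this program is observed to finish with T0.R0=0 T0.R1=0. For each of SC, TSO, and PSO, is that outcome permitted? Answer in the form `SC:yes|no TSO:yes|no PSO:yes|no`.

SC:yes TSO:yes PSO:yes

outcome vector order: (T0.R0,T0.R1)
under SC → 0/0; 0/1; 2/1
under TSO → 0/0; 0/1; 2/1
under PSO → 0/0; 0/1; 2/0; 2/1
target 0/0 ∈ {SC,TSO,PSO}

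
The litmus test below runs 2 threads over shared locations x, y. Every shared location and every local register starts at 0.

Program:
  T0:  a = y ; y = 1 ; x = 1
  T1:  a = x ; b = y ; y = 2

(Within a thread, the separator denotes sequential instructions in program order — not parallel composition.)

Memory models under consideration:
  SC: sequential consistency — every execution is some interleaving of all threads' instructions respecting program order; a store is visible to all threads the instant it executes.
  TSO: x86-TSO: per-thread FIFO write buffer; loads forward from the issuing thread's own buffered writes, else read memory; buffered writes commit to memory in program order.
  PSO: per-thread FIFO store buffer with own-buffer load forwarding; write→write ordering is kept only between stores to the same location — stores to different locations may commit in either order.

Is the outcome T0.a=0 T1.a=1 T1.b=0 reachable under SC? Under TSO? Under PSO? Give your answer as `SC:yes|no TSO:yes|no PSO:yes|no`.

SC:no TSO:no PSO:yes

outcome vector order: (T0.a,T1.a,T1.b)
under SC → 0/0/0, 0/0/1, 0/1/1, 2/0/0
under TSO → 0/0/0, 0/0/1, 0/1/1, 2/0/0
under PSO → 0/0/0, 0/0/1, 0/1/0, 0/1/1, 2/0/0
target 0/1/0 ∈ {PSO}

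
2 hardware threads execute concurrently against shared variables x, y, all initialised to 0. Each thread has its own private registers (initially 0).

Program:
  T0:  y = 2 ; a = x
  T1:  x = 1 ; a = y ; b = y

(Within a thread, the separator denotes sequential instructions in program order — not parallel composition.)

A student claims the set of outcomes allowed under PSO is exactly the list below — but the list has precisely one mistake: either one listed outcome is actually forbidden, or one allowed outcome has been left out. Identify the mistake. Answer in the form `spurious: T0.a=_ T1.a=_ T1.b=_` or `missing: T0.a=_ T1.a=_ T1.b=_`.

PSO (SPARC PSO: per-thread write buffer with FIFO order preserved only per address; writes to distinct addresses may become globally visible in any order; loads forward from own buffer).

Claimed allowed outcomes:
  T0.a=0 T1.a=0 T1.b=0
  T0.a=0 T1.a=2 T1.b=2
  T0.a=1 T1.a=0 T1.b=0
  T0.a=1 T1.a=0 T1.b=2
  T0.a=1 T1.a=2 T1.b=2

outcome vector order: (T0.a,T1.a,T1.b)
PSO (6): 0/0/0; 0/0/2; 0/2/2; 1/0/0; 1/0/2; 1/2/2
PSO∖claimed = {0/0/2}

missing: T0.a=0 T1.a=0 T1.b=2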